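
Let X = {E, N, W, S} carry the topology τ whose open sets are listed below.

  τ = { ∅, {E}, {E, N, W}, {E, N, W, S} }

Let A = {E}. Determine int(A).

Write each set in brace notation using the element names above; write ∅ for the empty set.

open subsets of A: ∅, {E}; so int(A) = {E}

{E}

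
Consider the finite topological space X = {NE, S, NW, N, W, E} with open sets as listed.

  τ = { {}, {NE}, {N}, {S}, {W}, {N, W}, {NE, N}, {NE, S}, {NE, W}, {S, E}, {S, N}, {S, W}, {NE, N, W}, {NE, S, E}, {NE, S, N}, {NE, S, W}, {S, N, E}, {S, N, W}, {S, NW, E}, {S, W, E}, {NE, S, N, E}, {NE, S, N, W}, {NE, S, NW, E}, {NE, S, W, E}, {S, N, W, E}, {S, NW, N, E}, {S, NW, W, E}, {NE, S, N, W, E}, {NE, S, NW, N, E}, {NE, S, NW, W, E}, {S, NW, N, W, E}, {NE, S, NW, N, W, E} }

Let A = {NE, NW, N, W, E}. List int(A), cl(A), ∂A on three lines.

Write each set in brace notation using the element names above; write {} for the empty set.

U open, U⊆A: {}, {N}, {NE}, {W}, {NE, N}, {N, W}, {NE, W}, {NE, N, W}. int(A) = ⋃ = {NE, N, W}
X∖A={S}, int(X∖A)={S}, hence cl(A)={NE, NW, N, W, E}
∂A: remove int from cl → {NW, E}

int(A) = {NE, N, W}
cl(A)  = {NE, NW, N, W, E}
∂A     = {NW, E}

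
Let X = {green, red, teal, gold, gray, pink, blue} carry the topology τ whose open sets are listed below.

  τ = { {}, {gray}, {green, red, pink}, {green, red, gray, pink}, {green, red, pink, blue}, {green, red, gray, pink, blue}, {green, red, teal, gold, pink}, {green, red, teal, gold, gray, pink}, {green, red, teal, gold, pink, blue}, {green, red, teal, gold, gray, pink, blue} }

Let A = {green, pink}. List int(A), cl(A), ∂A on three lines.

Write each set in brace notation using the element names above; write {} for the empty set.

int(A) = {}
cl(A)  = {green, red, teal, gold, pink, blue}
∂A     = {green, red, teal, gold, pink, blue}

opens ⊆ A: {}; union → int = {}
complement {red, teal, gold, gray, blue}; its interior {gray}; cl(A) = X∖{gray} = {green, red, teal, gold, pink, blue}
boundary = {green, red, teal, gold, pink, blue} ∖ {} = {green, red, teal, gold, pink, blue}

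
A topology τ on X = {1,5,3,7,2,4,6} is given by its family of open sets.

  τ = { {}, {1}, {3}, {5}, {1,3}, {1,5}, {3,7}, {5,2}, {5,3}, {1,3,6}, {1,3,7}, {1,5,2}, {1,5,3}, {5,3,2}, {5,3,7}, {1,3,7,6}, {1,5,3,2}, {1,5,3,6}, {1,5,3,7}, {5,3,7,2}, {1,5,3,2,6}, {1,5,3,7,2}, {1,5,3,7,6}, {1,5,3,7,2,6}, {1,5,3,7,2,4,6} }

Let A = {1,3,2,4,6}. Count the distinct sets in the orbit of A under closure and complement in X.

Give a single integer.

10

complement {5,7}; its interior {5}; cl(A) = X∖{5} = {1,3,7,2,4,6}
With k = closure, c = complement:
  1. A     = {1,3,2,4,6}
  2. kA    = {1,3,7,2,4,6}
  3. cA    = {5,7}
  4. ckA   = {5}
  5. kcA   = {5,7,2,4}
  6. kckA  = {5,2,4}
  7. ckcA  = {1,3,6}
  8. ckckA = {1,3,7,6}
  9. kckcA = {1,3,7,4,6}
  10. ckckcA = {5,2}
k, c of each give nothing new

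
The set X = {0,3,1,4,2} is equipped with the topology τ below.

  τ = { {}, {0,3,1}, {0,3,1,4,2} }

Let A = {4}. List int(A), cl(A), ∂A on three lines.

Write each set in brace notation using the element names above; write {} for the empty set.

opens ⊆ A: {}; union → int = {}
complement {0,3,1,2}; its interior {0,3,1}; cl(A) = X∖{0,3,1} = {4,2}
boundary = {4,2} ∖ {} = {4,2}

int(A) = {}
cl(A)  = {4,2}
∂A     = {4,2}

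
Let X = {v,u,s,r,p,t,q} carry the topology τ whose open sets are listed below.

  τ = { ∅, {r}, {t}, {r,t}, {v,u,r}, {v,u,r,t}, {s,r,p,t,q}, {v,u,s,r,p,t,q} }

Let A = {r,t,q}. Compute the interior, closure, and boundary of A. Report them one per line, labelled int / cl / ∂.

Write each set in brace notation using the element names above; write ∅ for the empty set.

open subsets of A: ∅, {t}, {r}, {r,t}; so int(A) = {r,t}
closure: X∖int(X∖A) = X∖∅ = {v,u,s,r,p,t,q}
∂A = {v,u,s,r,p,t,q} minus {r,t} = {v,u,s,p,q}

int(A) = {r,t}
cl(A)  = {v,u,s,r,p,t,q}
∂A     = {v,u,s,p,q}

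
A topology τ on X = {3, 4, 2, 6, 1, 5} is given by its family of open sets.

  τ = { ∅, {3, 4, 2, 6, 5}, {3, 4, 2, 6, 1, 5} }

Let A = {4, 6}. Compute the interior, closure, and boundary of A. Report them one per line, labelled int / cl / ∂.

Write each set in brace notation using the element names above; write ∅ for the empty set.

opens ⊆ A: ∅; union → int = ∅
complement {3, 2, 1, 5}; its interior ∅; cl(A) = X∖∅ = {3, 4, 2, 6, 1, 5}
boundary = {3, 4, 2, 6, 1, 5} ∖ ∅ = {3, 4, 2, 6, 1, 5}

int(A) = ∅
cl(A)  = {3, 4, 2, 6, 1, 5}
∂A     = {3, 4, 2, 6, 1, 5}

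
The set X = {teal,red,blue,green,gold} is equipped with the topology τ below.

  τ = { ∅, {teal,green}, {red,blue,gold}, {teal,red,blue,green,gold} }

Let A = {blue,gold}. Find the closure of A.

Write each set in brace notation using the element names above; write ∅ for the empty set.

complement {teal,red,green}; its interior {teal,green}; cl(A) = X∖{teal,green} = {red,blue,gold}

{red,blue,gold}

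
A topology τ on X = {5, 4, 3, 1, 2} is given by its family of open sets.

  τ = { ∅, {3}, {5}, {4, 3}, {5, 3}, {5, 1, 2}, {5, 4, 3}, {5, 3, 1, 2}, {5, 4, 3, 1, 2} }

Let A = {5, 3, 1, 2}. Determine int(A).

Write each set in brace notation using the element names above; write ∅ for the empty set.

U open, U⊆A: ∅, {5}, {3}, {5, 3}, {5, 1, 2}, {5, 3, 1, 2}. int(A) = ⋃ = {5, 3, 1, 2}

{5, 3, 1, 2}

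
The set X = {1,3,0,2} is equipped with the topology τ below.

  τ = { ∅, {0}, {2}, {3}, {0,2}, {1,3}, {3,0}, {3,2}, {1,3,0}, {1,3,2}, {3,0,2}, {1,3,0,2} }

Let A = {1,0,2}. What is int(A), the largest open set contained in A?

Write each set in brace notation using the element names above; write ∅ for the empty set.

{0,2}

interior: largest open inside A is {0,2} (from ∅, {0}, {2}, {0,2})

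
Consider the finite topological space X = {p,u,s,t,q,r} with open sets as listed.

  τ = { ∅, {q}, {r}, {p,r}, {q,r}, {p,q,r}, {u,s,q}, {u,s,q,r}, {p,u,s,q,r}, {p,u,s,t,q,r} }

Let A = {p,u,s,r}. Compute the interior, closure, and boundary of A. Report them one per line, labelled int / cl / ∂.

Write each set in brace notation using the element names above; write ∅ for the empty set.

open subsets of A: ∅, {r}, {p,r}; so int(A) = {p,r}
closure: X∖int(X∖A) = X∖{q} = {p,u,s,t,r}
∂A = {p,u,s,t,r} minus {p,r} = {u,s,t}

int(A) = {p,r}
cl(A)  = {p,u,s,t,r}
∂A     = {u,s,t}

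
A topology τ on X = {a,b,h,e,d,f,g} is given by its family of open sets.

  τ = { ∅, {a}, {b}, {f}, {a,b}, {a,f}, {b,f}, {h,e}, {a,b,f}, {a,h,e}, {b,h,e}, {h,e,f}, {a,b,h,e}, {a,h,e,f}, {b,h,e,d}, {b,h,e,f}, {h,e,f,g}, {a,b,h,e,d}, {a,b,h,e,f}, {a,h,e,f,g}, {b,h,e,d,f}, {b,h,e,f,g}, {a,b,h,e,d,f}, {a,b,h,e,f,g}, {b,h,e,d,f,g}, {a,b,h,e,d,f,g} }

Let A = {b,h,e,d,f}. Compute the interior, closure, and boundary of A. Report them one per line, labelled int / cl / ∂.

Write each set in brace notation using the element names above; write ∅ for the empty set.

U open, U⊆A: ∅, {f}, {b}, {h,e}, {b,f}, {h,e,f}, {b,h,e}, {b,h,e,d}, {b,h,e,f}, {b,h,e,d,f}. int(A) = ⋃ = {b,h,e,d,f}
X∖A={a,g}, int(X∖A)={a}, hence cl(A)={b,h,e,d,f,g}
∂A: remove int from cl → {g}

int(A) = {b,h,e,d,f}
cl(A)  = {b,h,e,d,f,g}
∂A     = {g}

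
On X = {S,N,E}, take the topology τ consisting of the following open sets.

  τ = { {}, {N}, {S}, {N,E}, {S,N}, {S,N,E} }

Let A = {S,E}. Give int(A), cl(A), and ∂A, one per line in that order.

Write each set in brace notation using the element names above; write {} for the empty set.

int(A) = {S}
cl(A)  = {S,E}
∂A     = {E}

U open, U⊆A: {}, {S}. int(A) = ⋃ = {S}
X∖A={N}, int(X∖A)={N}, hence cl(A)={S,E}
∂A: remove int from cl → {E}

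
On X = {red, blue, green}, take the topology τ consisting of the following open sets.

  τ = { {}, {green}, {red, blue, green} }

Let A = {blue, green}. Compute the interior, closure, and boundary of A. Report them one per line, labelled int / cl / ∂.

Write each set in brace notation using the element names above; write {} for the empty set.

interior: largest open inside A is {green} (from {}, {green})
cl via duality: int({red}) = {}, so X∖{} = {red, blue, green}
cl∖int = {red, blue}

int(A) = {green}
cl(A)  = {red, blue, green}
∂A     = {red, blue}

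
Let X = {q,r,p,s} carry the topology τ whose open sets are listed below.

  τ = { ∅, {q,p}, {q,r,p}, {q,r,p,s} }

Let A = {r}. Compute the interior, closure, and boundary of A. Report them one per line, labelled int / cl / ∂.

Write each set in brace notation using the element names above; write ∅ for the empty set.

interior: largest open inside A is ∅ (from ∅)
cl via duality: int({q,p,s}) = {q,p}, so X∖{q,p} = {r,s}
cl∖int = {r,s}

int(A) = ∅
cl(A)  = {r,s}
∂A     = {r,s}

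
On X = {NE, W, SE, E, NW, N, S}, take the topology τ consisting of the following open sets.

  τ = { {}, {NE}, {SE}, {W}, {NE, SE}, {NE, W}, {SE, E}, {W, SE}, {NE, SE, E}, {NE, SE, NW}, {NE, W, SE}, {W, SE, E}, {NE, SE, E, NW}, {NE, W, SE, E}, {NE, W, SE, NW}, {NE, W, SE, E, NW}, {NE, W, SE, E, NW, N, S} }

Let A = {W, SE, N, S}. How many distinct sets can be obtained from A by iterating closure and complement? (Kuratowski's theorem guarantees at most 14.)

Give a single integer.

8

cl via duality: int({NE, E, NW}) = {NE}, so X∖{NE} = {W, SE, E, NW, N, S}
Write k for closure, c for complement:
  1. A     = {W, SE, N, S}
  2. kA    = {W, SE, E, NW, N, S}
  3. cA    = {NE, E, NW}
  4. ckA   = {NE}
  5. kcA   = {NE, E, NW, N, S}
  6. kckA  = {NE, NW, N, S}
  7. ckcA  = {W, SE}
  8. ckckA = {W, SE, E}
applying k or c yields no new set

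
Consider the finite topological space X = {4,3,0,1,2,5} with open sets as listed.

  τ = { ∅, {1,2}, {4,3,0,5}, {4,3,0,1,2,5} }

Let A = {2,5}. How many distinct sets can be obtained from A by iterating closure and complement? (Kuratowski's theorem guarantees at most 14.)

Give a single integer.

complement {4,3,0,1}; its interior ∅; cl(A) = X∖∅ = {4,3,0,1,2,5}
With k = closure, c = complement:
  1. A     = {2,5}
  2. kA    = {4,3,0,1,2,5}
  3. cA    = {4,3,0,1}
  4. ckA   = ∅
k, c of each give nothing new

4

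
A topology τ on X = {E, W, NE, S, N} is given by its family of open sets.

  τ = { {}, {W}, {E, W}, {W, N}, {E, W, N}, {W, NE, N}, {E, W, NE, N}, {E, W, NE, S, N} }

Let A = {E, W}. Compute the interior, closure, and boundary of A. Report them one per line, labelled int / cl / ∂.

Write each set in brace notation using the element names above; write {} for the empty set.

int(A) = {E, W}
cl(A)  = {E, W, NE, S, N}
∂A     = {NE, S, N}

U open, U⊆A: {}, {W}, {E, W}. int(A) = ⋃ = {E, W}
X∖A={NE, S, N}, int(X∖A)={}, hence cl(A)={E, W, NE, S, N}
∂A: remove int from cl → {NE, S, N}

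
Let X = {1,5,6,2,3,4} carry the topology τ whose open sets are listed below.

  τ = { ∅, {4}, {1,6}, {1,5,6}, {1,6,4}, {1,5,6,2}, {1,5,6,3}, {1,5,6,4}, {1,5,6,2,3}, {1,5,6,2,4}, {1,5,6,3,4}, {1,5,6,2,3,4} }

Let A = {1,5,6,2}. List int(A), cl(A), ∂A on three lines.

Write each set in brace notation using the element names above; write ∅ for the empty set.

int(A) = {1,5,6,2}
cl(A)  = {1,5,6,2,3}
∂A     = {3}

opens ⊆ A: ∅, {1,6}, {1,5,6}, {1,5,6,2}; union → int = {1,5,6,2}
complement {3,4}; its interior {4}; cl(A) = X∖{4} = {1,5,6,2,3}
boundary = {1,5,6,2,3} ∖ {1,5,6,2} = {3}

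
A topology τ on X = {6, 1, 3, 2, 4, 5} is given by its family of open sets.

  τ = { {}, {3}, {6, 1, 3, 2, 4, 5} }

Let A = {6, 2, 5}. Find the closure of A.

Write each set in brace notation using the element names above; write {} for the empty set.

complement {1, 3, 4}; its interior {3}; cl(A) = X∖{3} = {6, 1, 2, 4, 5}

{6, 1, 2, 4, 5}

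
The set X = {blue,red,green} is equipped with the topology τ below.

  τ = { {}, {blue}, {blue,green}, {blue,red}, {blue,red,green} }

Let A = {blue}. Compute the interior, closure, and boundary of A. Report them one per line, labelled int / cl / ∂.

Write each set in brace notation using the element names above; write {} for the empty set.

int(A) = {blue}
cl(A)  = {blue,red,green}
∂A     = {red,green}

opens ⊆ A: {}, {blue}; union → int = {blue}
complement {red,green}; its interior {}; cl(A) = X∖{} = {blue,red,green}
boundary = {blue,red,green} ∖ {blue} = {red,green}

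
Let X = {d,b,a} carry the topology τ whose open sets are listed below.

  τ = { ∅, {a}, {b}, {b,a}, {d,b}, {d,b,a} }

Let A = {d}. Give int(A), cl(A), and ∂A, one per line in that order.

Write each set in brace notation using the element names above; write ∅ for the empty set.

int(A) = ∅
cl(A)  = {d}
∂A     = {d}

U open, U⊆A: ∅. int(A) = ⋃ = ∅
X∖A={b,a}, int(X∖A)={b,a}, hence cl(A)={d}
∂A: remove int from cl → {d}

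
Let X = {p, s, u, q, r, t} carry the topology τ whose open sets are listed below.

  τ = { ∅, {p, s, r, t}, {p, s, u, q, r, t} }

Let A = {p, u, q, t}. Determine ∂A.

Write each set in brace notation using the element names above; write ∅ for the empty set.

opens ⊆ A: ∅; union → int = ∅
complement {s, r}; its interior ∅; cl(A) = X∖∅ = {p, s, u, q, r, t}
boundary = {p, s, u, q, r, t} ∖ ∅ = {p, s, u, q, r, t}

{p, s, u, q, r, t}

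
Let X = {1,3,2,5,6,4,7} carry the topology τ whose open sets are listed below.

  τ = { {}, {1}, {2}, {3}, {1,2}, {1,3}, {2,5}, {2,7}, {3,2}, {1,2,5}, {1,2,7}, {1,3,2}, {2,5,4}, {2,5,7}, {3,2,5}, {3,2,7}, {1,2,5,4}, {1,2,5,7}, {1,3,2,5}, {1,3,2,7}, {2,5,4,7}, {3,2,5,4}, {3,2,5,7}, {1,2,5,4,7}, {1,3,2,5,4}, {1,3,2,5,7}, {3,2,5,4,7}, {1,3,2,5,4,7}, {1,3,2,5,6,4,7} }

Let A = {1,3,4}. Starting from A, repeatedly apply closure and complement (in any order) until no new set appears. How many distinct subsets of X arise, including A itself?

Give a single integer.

complement {2,5,6,7}; its interior {2,5,7}; cl(A) = X∖{2,5,7} = {1,3,6,4}
With k = closure, c = complement:
  1. A     = {1,3,4}
  2. kA    = {1,3,6,4}
  3. cA    = {2,5,6,7}
  4. ckA   = {2,5,7}
  5. kcA   = {2,5,6,4,7}
  6. ckcA  = {1,3}
  7. kckcA = {1,3,6}
  8. ckckcA = {2,5,4,7}
k, c of each give nothing new

8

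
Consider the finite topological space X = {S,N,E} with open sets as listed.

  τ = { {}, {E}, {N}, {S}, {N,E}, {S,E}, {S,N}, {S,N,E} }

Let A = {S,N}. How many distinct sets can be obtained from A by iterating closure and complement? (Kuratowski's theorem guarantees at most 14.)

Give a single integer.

cl via duality: int({E}) = {E}, so X∖{E} = {S,N}
Write k for closure, c for complement:
  1. A     = {S,N}
  2. cA    = {E}
applying k or c yields no new set

2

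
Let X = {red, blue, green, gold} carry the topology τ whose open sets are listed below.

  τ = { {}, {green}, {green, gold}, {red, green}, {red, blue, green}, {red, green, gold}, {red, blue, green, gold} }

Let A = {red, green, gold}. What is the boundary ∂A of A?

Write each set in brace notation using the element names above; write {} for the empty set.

open subsets of A: {}, {green}, {red, green}, {green, gold}, {red, green, gold}; so int(A) = {red, green, gold}
closure: X∖int(X∖A) = X∖{} = {red, blue, green, gold}
∂A = {red, blue, green, gold} minus {red, green, gold} = {blue}

{blue}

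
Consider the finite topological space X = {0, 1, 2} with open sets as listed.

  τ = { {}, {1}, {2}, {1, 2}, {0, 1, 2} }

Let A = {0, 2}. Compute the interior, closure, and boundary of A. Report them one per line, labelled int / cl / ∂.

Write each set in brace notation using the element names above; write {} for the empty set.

int(A) = {2}
cl(A)  = {0, 2}
∂A     = {0}

U open, U⊆A: {}, {2}. int(A) = ⋃ = {2}
X∖A={1}, int(X∖A)={1}, hence cl(A)={0, 2}
∂A: remove int from cl → {0}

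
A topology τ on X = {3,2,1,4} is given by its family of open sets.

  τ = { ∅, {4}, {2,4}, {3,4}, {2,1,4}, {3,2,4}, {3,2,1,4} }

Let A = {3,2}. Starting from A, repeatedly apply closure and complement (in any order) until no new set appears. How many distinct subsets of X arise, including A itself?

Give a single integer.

X∖A={1,4}, int(X∖A)={4}, hence cl(A)={3,2,1}
Orbit (k=closure, c=complement):
  1. A     = {3,2}
  2. kA    = {3,2,1}
  3. cA    = {1,4}
  4. ckA   = {4}
  5. kcA   = {3,2,1,4}
  6. ckcA  = ∅
(closed under both — stop)

6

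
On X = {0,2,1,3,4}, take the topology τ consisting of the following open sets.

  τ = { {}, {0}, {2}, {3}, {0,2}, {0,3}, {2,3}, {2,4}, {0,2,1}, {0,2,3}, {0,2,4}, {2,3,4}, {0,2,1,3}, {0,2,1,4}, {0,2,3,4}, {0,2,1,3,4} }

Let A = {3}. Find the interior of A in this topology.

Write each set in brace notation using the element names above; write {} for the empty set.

{3}

U open, U⊆A: {}, {3}. int(A) = ⋃ = {3}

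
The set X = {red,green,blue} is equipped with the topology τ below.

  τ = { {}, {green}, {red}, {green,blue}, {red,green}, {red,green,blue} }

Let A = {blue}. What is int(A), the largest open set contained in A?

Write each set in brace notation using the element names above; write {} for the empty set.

{}

U open, U⊆A: {}. int(A) = ⋃ = {}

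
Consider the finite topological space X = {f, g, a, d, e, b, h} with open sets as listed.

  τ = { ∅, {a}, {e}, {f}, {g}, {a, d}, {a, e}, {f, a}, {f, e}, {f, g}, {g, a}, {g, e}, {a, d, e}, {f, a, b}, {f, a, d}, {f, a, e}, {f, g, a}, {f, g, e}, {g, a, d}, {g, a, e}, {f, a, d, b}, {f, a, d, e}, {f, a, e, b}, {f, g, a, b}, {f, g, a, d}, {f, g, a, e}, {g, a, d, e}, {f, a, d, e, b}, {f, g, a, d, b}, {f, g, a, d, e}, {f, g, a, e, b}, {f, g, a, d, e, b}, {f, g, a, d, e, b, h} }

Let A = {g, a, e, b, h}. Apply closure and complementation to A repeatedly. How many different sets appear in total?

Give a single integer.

8

closure: X∖int(X∖A) = X∖{f} = {g, a, d, e, b, h}
Let k=closure and c=complement:
  1. A     = {g, a, e, b, h}
  2. kA    = {g, a, d, e, b, h}
  3. cA    = {f, d}
  4. ckA   = {f}
  5. kcA   = {f, d, b, h}
  6. kckA  = {f, b, h}
  7. ckcA  = {g, a, e}
  8. ckckA = {g, a, d, e}
— saturated at 8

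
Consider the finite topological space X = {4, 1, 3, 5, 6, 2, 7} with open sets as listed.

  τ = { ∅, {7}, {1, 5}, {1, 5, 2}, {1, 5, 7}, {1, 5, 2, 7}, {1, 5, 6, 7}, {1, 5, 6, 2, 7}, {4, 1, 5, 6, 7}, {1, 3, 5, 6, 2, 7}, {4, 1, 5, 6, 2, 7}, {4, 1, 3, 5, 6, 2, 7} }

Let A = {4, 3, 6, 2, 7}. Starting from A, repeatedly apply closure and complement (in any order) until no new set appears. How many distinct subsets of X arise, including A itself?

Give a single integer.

closure: X∖int(X∖A) = X∖{1, 5} = {4, 3, 6, 2, 7}
Let k=closure and c=complement:
  1. A     = {4, 3, 6, 2, 7}
  2. cA    = {1, 5}
  3. kcA   = {4, 1, 3, 5, 6, 2}
  4. ckcA  = {7}
  5. kckcA = {4, 3, 6, 7}
  6. ckckcA = {1, 5, 2}
— saturated at 6

6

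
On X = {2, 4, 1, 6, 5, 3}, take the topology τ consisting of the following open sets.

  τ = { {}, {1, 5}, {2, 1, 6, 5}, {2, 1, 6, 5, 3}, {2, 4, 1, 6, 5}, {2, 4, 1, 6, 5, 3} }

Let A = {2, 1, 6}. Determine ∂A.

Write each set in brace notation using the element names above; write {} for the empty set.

open subsets of A: {}; so int(A) = {}
closure: X∖int(X∖A) = X∖{} = {2, 4, 1, 6, 5, 3}
∂A = {2, 4, 1, 6, 5, 3} minus {} = {2, 4, 1, 6, 5, 3}

{2, 4, 1, 6, 5, 3}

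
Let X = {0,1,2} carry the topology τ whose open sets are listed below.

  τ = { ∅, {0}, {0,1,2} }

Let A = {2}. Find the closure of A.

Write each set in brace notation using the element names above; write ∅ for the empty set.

{1,2}

closure: X∖int(X∖A) = X∖{0} = {1,2}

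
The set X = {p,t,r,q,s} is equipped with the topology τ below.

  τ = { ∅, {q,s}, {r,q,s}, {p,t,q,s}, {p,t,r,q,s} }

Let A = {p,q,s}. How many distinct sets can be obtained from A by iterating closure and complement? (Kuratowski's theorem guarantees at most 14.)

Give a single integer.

closure: X∖int(X∖A) = X∖∅ = {p,t,r,q,s}
Let k=closure and c=complement:
  1. A     = {p,q,s}
  2. kA    = {p,t,r,q,s}
  3. cA    = {t,r}
  4. ckA   = ∅
  5. kcA   = {p,t,r}
  6. ckcA  = {q,s}
— saturated at 6

6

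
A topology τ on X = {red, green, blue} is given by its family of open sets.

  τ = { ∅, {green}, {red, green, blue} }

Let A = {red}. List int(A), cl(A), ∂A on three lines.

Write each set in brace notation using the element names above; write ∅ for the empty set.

opens ⊆ A: ∅; union → int = ∅
complement {green, blue}; its interior {green}; cl(A) = X∖{green} = {red, blue}
boundary = {red, blue} ∖ ∅ = {red, blue}

int(A) = ∅
cl(A)  = {red, blue}
∂A     = {red, blue}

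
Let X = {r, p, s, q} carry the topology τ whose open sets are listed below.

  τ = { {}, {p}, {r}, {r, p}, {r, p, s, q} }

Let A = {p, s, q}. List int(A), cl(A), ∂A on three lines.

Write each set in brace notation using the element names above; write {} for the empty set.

int(A) = {p}
cl(A)  = {p, s, q}
∂A     = {s, q}

U open, U⊆A: {}, {p}. int(A) = ⋃ = {p}
X∖A={r}, int(X∖A)={r}, hence cl(A)={p, s, q}
∂A: remove int from cl → {s, q}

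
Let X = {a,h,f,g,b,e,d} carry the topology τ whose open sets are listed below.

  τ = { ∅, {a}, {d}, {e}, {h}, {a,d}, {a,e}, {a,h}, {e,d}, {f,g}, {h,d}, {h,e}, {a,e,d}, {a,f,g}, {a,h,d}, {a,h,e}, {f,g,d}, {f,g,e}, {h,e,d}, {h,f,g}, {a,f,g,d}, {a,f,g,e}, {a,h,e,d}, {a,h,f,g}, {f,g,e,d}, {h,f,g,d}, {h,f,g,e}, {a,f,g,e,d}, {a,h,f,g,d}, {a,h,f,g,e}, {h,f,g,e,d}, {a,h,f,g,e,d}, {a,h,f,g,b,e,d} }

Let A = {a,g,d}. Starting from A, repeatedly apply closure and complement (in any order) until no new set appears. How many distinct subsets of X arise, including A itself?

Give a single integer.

complement {h,f,b,e}; its interior {h,e}; cl(A) = X∖{h,e} = {a,f,g,b,d}
With k = closure, c = complement:
  1. A     = {a,g,d}
  2. kA    = {a,f,g,b,d}
  3. cA    = {h,f,b,e}
  4. ckA   = {h,e}
  5. kcA   = {h,f,g,b,e}
  6. kckA  = {h,b,e}
  7. ckcA  = {a,d}
  8. ckckA = {a,f,g,d}
  9. kckcA = {a,b,d}
  10. ckckcA = {h,f,g,e}
k, c of each give nothing new

10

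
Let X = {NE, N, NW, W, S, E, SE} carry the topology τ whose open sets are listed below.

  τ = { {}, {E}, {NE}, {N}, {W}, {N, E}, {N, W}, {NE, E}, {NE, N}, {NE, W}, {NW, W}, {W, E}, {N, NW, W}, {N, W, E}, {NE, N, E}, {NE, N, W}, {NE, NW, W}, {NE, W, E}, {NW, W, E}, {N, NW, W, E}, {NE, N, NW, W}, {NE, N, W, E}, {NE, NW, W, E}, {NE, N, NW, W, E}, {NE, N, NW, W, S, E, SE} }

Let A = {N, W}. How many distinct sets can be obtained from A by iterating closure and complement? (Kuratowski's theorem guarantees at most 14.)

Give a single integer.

cl via duality: int({NE, NW, S, E, SE}) = {NE, E}, so X∖{NE, E} = {N, NW, W, S, SE}
Write k for closure, c for complement:
  1. A     = {N, W}
  2. kA    = {N, NW, W, S, SE}
  3. cA    = {NE, NW, S, E, SE}
  4. ckA   = {NE, E}
  5. kckA  = {NE, S, E, SE}
  6. ckckA = {N, NW, W}
applying k or c yields no new set

6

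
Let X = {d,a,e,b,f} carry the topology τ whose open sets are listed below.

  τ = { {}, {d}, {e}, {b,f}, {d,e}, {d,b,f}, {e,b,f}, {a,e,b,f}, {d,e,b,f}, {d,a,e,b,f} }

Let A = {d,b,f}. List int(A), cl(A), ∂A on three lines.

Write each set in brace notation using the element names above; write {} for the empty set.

int(A) = {d,b,f}
cl(A)  = {d,a,b,f}
∂A     = {a}

interior: largest open inside A is {d,b,f} (from {}, {d}, {b,f}, {d,b,f})
cl via duality: int({a,e}) = {e}, so X∖{e} = {d,a,b,f}
cl∖int = {a}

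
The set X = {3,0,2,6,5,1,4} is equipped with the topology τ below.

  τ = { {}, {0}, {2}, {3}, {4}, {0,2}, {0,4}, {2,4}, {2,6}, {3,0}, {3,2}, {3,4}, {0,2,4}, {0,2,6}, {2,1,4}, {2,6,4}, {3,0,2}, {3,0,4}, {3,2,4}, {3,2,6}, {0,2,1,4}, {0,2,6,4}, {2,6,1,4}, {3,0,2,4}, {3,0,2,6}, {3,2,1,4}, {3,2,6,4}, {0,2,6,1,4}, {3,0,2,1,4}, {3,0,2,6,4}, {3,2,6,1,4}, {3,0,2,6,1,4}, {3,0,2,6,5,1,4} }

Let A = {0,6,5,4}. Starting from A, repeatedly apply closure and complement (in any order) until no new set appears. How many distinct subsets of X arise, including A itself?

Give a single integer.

X∖A={3,2,1}, int(X∖A)={3,2}, hence cl(A)={0,6,5,1,4}
Orbit (k=closure, c=complement):
  1. A     = {0,6,5,4}
  2. kA    = {0,6,5,1,4}
  3. cA    = {3,2,1}
  4. ckA   = {3,2}
  5. kcA   = {3,2,6,5,1}
  6. ckcA  = {0,4}
  7. kckcA = {0,5,1,4}
  8. ckckcA = {3,2,6}
(closed under both — stop)

8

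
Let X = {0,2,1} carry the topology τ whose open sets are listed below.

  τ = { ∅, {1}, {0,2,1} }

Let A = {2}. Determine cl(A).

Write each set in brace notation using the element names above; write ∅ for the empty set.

closure: X∖int(X∖A) = X∖{1} = {0,2}

{0,2}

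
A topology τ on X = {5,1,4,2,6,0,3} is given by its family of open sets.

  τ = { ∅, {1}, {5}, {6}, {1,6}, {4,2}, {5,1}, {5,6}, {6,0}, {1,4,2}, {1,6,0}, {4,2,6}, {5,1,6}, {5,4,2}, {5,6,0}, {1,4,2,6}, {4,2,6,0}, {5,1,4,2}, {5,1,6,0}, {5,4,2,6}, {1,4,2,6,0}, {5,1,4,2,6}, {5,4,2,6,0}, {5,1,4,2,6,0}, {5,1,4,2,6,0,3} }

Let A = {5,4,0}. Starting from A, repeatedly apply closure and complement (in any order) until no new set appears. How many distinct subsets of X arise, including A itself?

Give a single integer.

12

closure: X∖int(X∖A) = X∖{1,6} = {5,4,2,0,3}
Let k=closure and c=complement:
  1. A     = {5,4,0}
  2. kA    = {5,4,2,0,3}
  3. cA    = {1,2,6,3}
  4. ckA   = {1,6}
  5. kcA   = {1,4,2,6,0,3}
  6. kckA  = {1,6,0,3}
  7. ckcA  = {5}
  8. ckckA = {5,4,2}
  9. kckcA = {5,3}
  10. kckckA = {5,4,2,3}
  11. ckckcA = {1,4,2,6,0}
  12. ckckckA = {1,6,0}
— saturated at 12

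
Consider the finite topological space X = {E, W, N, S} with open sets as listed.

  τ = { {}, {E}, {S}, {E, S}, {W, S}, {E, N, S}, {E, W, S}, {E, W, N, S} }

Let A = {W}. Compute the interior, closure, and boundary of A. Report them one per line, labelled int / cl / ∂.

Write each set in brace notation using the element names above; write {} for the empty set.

open subsets of A: {}; so int(A) = {}
closure: X∖int(X∖A) = X∖{E, N, S} = {W}
∂A = {W} minus {} = {W}

int(A) = {}
cl(A)  = {W}
∂A     = {W}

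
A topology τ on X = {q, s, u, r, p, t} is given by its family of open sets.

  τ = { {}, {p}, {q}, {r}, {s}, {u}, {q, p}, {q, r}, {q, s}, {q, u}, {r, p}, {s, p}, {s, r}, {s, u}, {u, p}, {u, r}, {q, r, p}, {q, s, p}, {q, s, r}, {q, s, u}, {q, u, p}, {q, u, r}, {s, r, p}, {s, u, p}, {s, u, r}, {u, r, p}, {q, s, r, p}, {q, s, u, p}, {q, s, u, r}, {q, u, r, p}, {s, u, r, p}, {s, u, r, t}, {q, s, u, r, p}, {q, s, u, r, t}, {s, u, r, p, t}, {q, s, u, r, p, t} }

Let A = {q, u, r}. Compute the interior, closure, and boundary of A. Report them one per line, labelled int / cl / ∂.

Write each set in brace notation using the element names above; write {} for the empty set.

interior: largest open inside A is {q, u, r} (from {}, {u}, {r}, {q}, {u, r}, {q, r}, {q, u}, {q, u, r})
cl via duality: int({s, p, t}) = {s, p}, so X∖{s, p} = {q, u, r, t}
cl∖int = {t}

int(A) = {q, u, r}
cl(A)  = {q, u, r, t}
∂A     = {t}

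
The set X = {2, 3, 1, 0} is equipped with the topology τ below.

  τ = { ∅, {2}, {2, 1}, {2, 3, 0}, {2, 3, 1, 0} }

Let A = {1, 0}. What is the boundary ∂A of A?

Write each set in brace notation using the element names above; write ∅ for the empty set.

interior: largest open inside A is ∅ (from ∅)
cl via duality: int({2, 3}) = {2}, so X∖{2} = {3, 1, 0}
cl∖int = {3, 1, 0}

{3, 1, 0}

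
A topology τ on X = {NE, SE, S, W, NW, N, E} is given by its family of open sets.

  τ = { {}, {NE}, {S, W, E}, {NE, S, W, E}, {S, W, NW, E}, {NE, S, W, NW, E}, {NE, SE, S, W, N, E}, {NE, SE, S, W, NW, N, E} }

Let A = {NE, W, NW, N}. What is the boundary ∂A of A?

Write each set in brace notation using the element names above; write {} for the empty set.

interior: largest open inside A is {NE} (from {}, {NE})
cl via duality: int({SE, S, E}) = {}, so X∖{} = {NE, SE, S, W, NW, N, E}
cl∖int = {SE, S, W, NW, N, E}

{SE, S, W, NW, N, E}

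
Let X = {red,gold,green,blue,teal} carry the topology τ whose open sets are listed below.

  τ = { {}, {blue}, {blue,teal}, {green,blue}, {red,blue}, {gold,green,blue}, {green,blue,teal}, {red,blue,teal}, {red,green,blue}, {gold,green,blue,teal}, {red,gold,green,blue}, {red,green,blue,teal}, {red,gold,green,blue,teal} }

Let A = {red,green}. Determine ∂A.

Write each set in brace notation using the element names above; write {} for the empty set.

U open, U⊆A: {}. int(A) = ⋃ = {}
X∖A={gold,blue,teal}, int(X∖A)={blue,teal}, hence cl(A)={red,gold,green}
∂A: remove int from cl → {red,gold,green}

{red,gold,green}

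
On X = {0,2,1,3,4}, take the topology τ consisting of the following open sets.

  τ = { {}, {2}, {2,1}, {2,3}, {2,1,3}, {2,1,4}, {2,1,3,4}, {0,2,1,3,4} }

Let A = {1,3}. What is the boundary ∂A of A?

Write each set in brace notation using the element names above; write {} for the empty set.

interior: largest open inside A is {} (from {})
cl via duality: int({0,2,4}) = {2}, so X∖{2} = {0,1,3,4}
cl∖int = {0,1,3,4}

{0,1,3,4}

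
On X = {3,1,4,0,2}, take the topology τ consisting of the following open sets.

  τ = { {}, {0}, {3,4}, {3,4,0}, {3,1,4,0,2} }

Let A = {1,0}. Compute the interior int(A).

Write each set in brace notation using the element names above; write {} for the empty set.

{0}

open subsets of A: {}, {0}; so int(A) = {0}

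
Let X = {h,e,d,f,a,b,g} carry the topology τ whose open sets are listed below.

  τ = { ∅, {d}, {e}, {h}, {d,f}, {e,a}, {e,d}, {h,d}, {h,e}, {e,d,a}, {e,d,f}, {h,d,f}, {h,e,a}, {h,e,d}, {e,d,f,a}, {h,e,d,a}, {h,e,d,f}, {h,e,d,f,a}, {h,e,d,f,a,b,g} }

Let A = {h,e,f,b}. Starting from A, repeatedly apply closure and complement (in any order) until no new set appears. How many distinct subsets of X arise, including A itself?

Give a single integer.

X∖A={d,a,g}, int(X∖A)={d}, hence cl(A)={h,e,f,a,b,g}
Orbit (k=closure, c=complement):
  1. A     = {h,e,f,b}
  2. kA    = {h,e,f,a,b,g}
  3. cA    = {d,a,g}
  4. ckA   = {d}
  5. kcA   = {d,f,a,b,g}
  6. kckA  = {d,f,b,g}
  7. ckcA  = {h,e}
  8. ckckA = {h,e,a}
  9. kckcA = {h,e,a,b,g}
  10. ckckcA = {d,f}
(closed under both — stop)

10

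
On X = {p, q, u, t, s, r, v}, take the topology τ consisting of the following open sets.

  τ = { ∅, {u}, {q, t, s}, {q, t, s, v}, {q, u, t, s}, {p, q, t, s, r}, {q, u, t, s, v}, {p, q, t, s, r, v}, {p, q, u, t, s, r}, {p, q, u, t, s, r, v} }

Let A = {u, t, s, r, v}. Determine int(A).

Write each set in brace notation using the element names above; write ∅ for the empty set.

{u}

opens ⊆ A: ∅, {u}; union → int = {u}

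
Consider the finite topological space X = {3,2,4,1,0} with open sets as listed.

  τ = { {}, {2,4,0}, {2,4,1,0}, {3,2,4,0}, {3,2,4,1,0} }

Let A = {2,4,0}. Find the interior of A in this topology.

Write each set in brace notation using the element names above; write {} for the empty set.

interior: largest open inside A is {2,4,0} (from {}, {2,4,0})

{2,4,0}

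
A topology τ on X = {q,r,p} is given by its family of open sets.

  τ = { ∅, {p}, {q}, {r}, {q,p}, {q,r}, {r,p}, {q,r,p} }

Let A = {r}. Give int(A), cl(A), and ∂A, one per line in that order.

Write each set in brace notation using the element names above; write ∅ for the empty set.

int(A) = {r}
cl(A)  = {r}
∂A     = ∅

open subsets of A: ∅, {r}; so int(A) = {r}
closure: X∖int(X∖A) = X∖{q,p} = {r}
∂A = {r} minus {r} = ∅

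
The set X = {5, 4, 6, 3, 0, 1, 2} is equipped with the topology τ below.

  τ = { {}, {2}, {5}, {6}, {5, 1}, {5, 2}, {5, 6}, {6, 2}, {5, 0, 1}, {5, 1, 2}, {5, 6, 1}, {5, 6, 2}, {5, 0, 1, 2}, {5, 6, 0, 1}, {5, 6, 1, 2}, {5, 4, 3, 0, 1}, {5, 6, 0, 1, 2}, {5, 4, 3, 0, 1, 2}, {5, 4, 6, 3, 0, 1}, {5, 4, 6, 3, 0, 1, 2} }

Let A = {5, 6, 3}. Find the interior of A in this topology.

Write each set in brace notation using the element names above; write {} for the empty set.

{5, 6}

open subsets of A: {}, {6}, {5}, {5, 6}; so int(A) = {5, 6}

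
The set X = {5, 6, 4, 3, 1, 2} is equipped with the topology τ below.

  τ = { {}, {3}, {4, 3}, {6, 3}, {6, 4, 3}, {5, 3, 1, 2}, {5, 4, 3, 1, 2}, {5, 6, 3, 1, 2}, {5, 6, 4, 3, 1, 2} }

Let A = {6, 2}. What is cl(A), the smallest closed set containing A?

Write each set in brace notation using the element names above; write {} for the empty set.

complement {5, 4, 3, 1}; its interior {4, 3}; cl(A) = X∖{4, 3} = {5, 6, 1, 2}

{5, 6, 1, 2}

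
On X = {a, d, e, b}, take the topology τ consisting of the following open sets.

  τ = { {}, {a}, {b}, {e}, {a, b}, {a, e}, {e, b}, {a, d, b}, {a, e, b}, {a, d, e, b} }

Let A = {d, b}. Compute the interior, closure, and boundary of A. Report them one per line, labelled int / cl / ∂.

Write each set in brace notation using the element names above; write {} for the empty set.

int(A) = {b}
cl(A)  = {d, b}
∂A     = {d}

U open, U⊆A: {}, {b}. int(A) = ⋃ = {b}
X∖A={a, e}, int(X∖A)={a, e}, hence cl(A)={d, b}
∂A: remove int from cl → {d}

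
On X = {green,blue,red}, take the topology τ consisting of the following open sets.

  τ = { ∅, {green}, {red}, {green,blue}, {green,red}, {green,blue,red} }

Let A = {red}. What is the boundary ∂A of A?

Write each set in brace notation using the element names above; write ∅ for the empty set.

interior: largest open inside A is {red} (from ∅, {red})
cl via duality: int({green,blue}) = {green,blue}, so X∖{green,blue} = {red}
cl∖int = ∅

∅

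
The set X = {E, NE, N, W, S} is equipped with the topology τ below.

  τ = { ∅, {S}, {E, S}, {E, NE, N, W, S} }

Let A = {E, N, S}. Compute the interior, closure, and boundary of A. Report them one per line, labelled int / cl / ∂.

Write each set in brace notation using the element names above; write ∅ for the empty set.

interior: largest open inside A is {E, S} (from ∅, {S}, {E, S})
cl via duality: int({NE, W}) = ∅, so X∖∅ = {E, NE, N, W, S}
cl∖int = {NE, N, W}

int(A) = {E, S}
cl(A)  = {E, NE, N, W, S}
∂A     = {NE, N, W}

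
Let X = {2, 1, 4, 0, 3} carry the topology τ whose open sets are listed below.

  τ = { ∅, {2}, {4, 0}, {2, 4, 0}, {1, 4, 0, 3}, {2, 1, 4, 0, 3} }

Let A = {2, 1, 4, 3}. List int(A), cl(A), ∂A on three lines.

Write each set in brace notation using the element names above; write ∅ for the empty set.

int(A) = {2}
cl(A)  = {2, 1, 4, 0, 3}
∂A     = {1, 4, 0, 3}

opens ⊆ A: ∅, {2}; union → int = {2}
complement {0}; its interior ∅; cl(A) = X∖∅ = {2, 1, 4, 0, 3}
boundary = {2, 1, 4, 0, 3} ∖ {2} = {1, 4, 0, 3}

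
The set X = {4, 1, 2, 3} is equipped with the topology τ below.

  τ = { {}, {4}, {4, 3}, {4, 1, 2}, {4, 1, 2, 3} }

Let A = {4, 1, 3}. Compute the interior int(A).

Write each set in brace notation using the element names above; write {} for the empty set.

opens ⊆ A: {}, {4}, {4, 3}; union → int = {4, 3}

{4, 3}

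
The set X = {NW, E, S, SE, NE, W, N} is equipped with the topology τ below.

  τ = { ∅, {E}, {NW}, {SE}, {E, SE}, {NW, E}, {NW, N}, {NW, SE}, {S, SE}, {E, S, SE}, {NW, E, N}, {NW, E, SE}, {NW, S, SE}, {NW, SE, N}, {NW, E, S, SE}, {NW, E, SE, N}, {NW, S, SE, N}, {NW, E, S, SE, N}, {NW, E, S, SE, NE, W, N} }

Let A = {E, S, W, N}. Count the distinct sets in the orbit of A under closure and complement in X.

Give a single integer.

X∖A={NW, SE, NE}, int(X∖A)={NW, SE}, hence cl(A)={E, S, NE, W, N}
Orbit (k=closure, c=complement):
  1. A     = {E, S, W, N}
  2. kA    = {E, S, NE, W, N}
  3. cA    = {NW, SE, NE}
  4. ckA   = {NW, SE}
  5. kcA   = {NW, S, SE, NE, W, N}
  6. ckcA  = {E}
  7. kckcA = {E, NE, W}
  8. ckckcA = {NW, S, SE, N}
(closed under both — stop)

8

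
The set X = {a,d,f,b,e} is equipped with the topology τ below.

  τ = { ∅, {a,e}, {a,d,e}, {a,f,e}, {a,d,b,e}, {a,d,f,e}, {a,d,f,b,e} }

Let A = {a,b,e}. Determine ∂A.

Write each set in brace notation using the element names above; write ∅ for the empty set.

{d,f,b}

opens ⊆ A: ∅, {a,e}; union → int = {a,e}
complement {d,f}; its interior ∅; cl(A) = X∖∅ = {a,d,f,b,e}
boundary = {a,d,f,b,e} ∖ {a,e} = {d,f,b}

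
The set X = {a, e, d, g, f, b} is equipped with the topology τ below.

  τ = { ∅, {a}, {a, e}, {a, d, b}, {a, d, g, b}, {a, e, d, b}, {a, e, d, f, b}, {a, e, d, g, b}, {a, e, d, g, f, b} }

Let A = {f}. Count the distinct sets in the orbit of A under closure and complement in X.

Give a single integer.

closure: X∖int(X∖A) = X∖{a, e, d, g, b} = {f}
Let k=closure and c=complement:
  1. A     = {f}
  2. cA    = {a, e, d, g, b}
  3. kcA   = {a, e, d, g, f, b}
  4. ckcA  = ∅
— saturated at 4

4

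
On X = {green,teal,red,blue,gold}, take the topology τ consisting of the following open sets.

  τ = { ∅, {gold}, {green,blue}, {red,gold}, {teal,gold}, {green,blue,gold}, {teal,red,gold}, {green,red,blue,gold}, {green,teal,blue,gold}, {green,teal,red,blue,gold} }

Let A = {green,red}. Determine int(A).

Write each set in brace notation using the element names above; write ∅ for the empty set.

opens ⊆ A: ∅; union → int = ∅

∅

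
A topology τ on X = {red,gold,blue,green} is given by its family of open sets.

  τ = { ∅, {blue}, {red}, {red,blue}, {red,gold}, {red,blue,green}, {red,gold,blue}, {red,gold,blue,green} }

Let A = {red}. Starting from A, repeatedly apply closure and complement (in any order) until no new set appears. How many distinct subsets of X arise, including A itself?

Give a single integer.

6

X∖A={gold,blue,green}, int(X∖A)={blue}, hence cl(A)={red,gold,green}
Orbit (k=closure, c=complement):
  1. A     = {red}
  2. kA    = {red,gold,green}
  3. cA    = {gold,blue,green}
  4. ckA   = {blue}
  5. kckA  = {blue,green}
  6. ckckA = {red,gold}
(closed under both — stop)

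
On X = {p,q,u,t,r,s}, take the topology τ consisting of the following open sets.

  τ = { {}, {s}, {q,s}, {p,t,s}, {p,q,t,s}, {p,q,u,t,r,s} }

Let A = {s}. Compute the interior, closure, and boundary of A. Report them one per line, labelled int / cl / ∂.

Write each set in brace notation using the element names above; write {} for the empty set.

open subsets of A: {}, {s}; so int(A) = {s}
closure: X∖int(X∖A) = X∖{} = {p,q,u,t,r,s}
∂A = {p,q,u,t,r,s} minus {s} = {p,q,u,t,r}

int(A) = {s}
cl(A)  = {p,q,u,t,r,s}
∂A     = {p,q,u,t,r}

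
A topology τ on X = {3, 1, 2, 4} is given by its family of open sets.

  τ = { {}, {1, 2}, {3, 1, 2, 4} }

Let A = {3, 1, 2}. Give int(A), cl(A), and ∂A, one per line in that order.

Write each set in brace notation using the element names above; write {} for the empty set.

int(A) = {1, 2}
cl(A)  = {3, 1, 2, 4}
∂A     = {3, 4}

interior: largest open inside A is {1, 2} (from {}, {1, 2})
cl via duality: int({4}) = {}, so X∖{} = {3, 1, 2, 4}
cl∖int = {3, 4}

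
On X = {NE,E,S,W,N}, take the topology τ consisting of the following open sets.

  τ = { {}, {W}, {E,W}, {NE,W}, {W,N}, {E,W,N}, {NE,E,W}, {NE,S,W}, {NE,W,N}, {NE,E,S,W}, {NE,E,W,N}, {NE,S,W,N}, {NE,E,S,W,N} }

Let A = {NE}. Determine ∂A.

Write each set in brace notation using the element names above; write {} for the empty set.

{NE,S}

open subsets of A: {}; so int(A) = {}
closure: X∖int(X∖A) = X∖{E,W,N} = {NE,S}
∂A = {NE,S} minus {} = {NE,S}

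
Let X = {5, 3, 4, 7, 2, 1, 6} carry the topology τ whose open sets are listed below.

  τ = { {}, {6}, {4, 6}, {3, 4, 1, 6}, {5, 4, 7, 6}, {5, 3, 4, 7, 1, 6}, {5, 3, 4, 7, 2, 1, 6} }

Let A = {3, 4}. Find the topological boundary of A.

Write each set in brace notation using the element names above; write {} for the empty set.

{5, 3, 4, 7, 2, 1}

U open, U⊆A: {}. int(A) = ⋃ = {}
X∖A={5, 7, 2, 1, 6}, int(X∖A)={6}, hence cl(A)={5, 3, 4, 7, 2, 1}
∂A: remove int from cl → {5, 3, 4, 7, 2, 1}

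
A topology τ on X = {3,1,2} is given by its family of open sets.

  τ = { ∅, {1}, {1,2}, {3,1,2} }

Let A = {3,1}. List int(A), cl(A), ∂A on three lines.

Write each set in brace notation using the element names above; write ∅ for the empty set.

open subsets of A: ∅, {1}; so int(A) = {1}
closure: X∖int(X∖A) = X∖∅ = {3,1,2}
∂A = {3,1,2} minus {1} = {3,2}

int(A) = {1}
cl(A)  = {3,1,2}
∂A     = {3,2}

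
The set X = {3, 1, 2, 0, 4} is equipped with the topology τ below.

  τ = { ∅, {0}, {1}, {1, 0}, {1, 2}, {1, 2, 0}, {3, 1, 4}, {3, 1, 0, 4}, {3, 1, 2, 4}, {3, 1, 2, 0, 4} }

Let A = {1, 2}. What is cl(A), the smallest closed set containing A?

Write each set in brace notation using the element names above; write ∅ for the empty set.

X∖A={3, 0, 4}, int(X∖A)={0}, hence cl(A)={3, 1, 2, 4}

{3, 1, 2, 4}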